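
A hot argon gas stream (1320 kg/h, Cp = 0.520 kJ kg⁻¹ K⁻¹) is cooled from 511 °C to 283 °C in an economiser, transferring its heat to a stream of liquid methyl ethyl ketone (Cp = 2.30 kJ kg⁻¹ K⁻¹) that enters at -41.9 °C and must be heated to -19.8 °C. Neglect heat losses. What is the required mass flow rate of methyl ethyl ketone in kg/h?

Heat released by hot stream: Q = 1320 × 0.520 × (511 − 283) = 156500 kJ/h
Energy balance on cold side (adiabatic exchanger): Q = ṁ_c·Cp_c·(T_c,out − T_c,in)
ṁ_c = 156500 / [2.30 × (-19.8 − -41.9)] = 3078.9 kg/h

ṁ_c = 3080 kg/h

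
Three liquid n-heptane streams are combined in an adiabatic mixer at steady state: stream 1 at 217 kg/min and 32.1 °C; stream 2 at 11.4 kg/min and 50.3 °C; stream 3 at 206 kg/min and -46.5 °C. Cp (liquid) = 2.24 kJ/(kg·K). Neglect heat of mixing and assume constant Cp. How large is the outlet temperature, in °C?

Energy balance with Q = 0: Σ ṁᵢCp,ᵢ(T_out − Tᵢ) = 0
T_out = Σ ṁᵢCp,ᵢTᵢ / Σ ṁᵢCp,ᵢ
      = -4569.3 / 973.06 = -4.6959 °C

T_out = -4.70 °C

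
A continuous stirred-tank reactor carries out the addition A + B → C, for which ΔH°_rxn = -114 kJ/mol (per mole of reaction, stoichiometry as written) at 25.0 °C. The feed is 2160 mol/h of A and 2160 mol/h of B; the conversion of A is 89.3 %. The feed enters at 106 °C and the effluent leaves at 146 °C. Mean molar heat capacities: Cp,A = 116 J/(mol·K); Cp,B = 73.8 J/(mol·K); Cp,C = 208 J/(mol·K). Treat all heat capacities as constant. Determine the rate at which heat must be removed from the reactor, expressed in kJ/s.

Extent of reaction ξ = 0.893 × 2160 = 1928.9 mol/h
Reaction term: ξ·ΔH°_rxn = 1928.9 × -114 = -219890 kJ/h
Sensible, feed 106→25 °C: -33207 kJ/h
Outlet flows (mol/h): A 231.12, B 231.12, C 1928.9
Sensible, products 25→146 °C: 53854 kJ/h
Q = ΔH = -199250 kJ/h = -55.346 kW
Heat removed = 55.346 kJ/s

Q_out = 55.3 kJ/s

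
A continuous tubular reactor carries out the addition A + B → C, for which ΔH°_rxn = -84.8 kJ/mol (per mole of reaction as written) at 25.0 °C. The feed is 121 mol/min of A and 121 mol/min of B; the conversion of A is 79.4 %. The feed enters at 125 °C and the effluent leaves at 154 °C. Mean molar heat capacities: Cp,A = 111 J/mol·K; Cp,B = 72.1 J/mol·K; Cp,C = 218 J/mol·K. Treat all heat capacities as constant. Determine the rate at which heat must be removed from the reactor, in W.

Q_out = 118000 W

Extent of reaction ξ = 0.794 × 121 = 96.074 mol/min
Reaction term: ξ·ΔH°_rxn = 96.074 × -84.8 = -8147.1 kJ/min
Sensible, feed 125→25 °C: -2215.5 kJ/min
Outlet flows (mol/min): A 24.926, B 24.926, C 96.074
Sensible, products 25→154 °C: 3290.5 kJ/min
Q = ΔH = -7072 kJ/min = -117.87 kW
Heat removed = 117870 W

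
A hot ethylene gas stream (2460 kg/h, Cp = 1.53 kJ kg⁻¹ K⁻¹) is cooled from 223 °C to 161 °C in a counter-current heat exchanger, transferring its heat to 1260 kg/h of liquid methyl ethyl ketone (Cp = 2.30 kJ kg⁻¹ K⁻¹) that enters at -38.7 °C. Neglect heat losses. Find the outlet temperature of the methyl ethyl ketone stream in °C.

T_c,out = 41.8 °C

Heat released by hot stream: Q = 2460 × 1.53 × (223 − 161) = 233360 kJ/h
Energy balance on cold side (adiabatic exchanger): Q = ṁ_c·Cp_c·(T_c,out − T_c,in)
T_c,out = -38.7 + 233360/(1260 × 2.30) = 41.823 °C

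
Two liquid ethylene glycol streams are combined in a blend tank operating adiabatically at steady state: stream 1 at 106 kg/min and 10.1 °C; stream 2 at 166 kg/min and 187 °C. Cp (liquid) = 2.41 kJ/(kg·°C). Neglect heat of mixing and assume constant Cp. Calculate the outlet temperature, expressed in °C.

No heat crosses the boundary, so H_out = H_in.
T_out = Σ ṁᵢCp,ᵢTᵢ / Σ ṁᵢCp,ᵢ
      = 77391 / 655.52 = 118.06 °C

T_out = 118 °C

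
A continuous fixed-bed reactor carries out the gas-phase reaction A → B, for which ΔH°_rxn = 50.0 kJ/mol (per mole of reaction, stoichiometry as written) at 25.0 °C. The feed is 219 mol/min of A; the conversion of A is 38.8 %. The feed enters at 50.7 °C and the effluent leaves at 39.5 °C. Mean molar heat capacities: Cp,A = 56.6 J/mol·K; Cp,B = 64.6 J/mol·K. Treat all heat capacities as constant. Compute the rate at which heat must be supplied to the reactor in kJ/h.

Q_in = 247000 kJ/h

Extent of reaction ξ = 0.388 × 219 = 84.972 mol/min
Reaction term: ξ·ΔH°_rxn = 84.972 × 50.0 = 4248.6 kJ/min
Sensible, feed 50.7→25 °C: -318.56 kJ/min
Outlet flows (mol/min): A 134.03, B 84.972
Sensible, products 25→39.5 °C: 189.59 kJ/min
Q = ΔH = 4119.6 kJ/min = 68.66 kW
Heat supplied = 247180 kJ/h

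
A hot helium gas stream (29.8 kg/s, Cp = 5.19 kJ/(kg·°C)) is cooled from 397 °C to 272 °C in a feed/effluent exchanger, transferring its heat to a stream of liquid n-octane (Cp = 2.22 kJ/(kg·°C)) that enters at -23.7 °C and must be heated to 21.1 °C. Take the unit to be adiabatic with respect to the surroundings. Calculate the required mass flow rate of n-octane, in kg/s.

ṁ_c = 194 kg/s

Heat released by hot stream: Q = 29.8 × 5.19 × (397 − 272) = 19333 kJ/s
Energy balance on cold side (adiabatic exchanger): Q = ṁ_c·Cp_c·(T_c,out − T_c,in)
ṁ_c = 19333 / [2.22 × (21.1 − -23.7)] = 194.38 kg/s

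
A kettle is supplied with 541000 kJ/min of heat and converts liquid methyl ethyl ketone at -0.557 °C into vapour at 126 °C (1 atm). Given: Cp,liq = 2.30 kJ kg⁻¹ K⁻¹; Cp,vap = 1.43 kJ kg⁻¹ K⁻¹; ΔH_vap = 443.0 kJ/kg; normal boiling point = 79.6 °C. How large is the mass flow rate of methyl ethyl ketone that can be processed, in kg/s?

ṁ = 13.0 kg/s

Δh = 2.30×(79.6−-0.557) + 443.0 + 1.43×(126−79.6) = 693.71 kJ/kg
Q = 541000 kJ/min = 9016.7 kJ/s = 9016.7 kJ/s
ṁ = Q/Δh = 9016.7 / 693.71 = 12.998 kg/s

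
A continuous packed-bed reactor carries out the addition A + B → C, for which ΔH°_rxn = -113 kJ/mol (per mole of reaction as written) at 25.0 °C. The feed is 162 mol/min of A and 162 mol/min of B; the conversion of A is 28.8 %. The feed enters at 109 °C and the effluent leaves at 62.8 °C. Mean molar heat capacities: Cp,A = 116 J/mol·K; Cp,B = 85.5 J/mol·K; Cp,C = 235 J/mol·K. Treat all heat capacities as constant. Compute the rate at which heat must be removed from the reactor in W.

Extent of reaction ξ = 0.288 × 162 = 46.656 mol/min
Reaction term: ξ·ΔH°_rxn = 46.656 × -113 = -5272.1 kJ/min
Sensible, feed 109→25 °C: -2742 kJ/min
Outlet flows (mol/min): A 115.34, B 115.34, C 46.656
Sensible, products 25→62.8 °C: 1293 kJ/min
Q = ΔH = -6721.2 kJ/min = -112.02 kW
Heat removed = 112020 W

Q_out = 112000 W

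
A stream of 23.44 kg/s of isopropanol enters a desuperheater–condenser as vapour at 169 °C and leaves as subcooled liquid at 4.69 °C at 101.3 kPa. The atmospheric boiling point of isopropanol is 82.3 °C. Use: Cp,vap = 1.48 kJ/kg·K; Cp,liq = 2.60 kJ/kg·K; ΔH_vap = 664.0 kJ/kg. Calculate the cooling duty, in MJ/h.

Q_c = 83900 MJ/h

vapour 169→82.3 °C: -128.32 kJ/kg
condensation at 82.3 °C: -664 kJ/kg
liquid 82.3→4.69 °C: -201.79 kJ/kg
Δh = -128.32 + -664 + -201.79 = -994.1 kJ/kg
Q = ṁ·Δh = 23.44 kg/s × -994.1 kJ/kg = -23302 kJ/s
|Q| = 23302 kW = 83886 MJ/h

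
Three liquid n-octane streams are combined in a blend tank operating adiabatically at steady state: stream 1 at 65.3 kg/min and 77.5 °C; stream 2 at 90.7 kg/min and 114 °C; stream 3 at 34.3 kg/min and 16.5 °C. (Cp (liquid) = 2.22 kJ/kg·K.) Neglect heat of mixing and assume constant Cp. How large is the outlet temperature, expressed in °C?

T_out = 83.9 °C

No heat crosses the boundary, so H_out = H_in.
T_out = Σ ṁᵢCp,ᵢTᵢ / Σ ṁᵢCp,ᵢ
      = 35446 / 422.47 = 83.902 °C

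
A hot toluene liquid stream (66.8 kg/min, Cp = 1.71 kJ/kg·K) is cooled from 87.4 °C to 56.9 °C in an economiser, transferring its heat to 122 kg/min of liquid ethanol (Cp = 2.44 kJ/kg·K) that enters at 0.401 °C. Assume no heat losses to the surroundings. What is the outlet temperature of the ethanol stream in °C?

T_c,out = 12.1 °C

Heat released by hot stream: Q = 66.8 × 1.71 × (87.4 − 56.9) = 3484 kJ/min
Energy balance on cold side (adiabatic exchanger): Q = ṁ_c·Cp_c·(T_c,out − T_c,in)
T_c,out = 0.401 + 3484/(122 × 2.44) = 12.105 °C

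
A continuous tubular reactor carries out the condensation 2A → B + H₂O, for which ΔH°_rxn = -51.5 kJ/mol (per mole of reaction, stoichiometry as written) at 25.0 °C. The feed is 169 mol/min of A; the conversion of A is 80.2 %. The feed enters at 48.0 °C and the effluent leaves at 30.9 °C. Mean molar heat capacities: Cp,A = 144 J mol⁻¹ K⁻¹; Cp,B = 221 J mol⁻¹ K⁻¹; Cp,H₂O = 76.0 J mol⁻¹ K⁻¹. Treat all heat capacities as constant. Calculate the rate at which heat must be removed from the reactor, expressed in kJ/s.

Q_out = 65.0 kJ/s

Extent of reaction ξ = 0.802 × 169 / 2 = 67.769 mol/min
Reaction term: ξ·ΔH°_rxn = 67.769 × -51.5 = -3490.1 kJ/min
Sensible, feed 48.0→25 °C: -559.73 kJ/min
Outlet flows (mol/min): A 33.462, B 67.769, H₂O 67.769
Sensible, products 25→30.9 °C: 147.18 kJ/min
Q = ΔH = -3902.7 kJ/min = -65.044 kW
Heat removed = 65.044 kJ/s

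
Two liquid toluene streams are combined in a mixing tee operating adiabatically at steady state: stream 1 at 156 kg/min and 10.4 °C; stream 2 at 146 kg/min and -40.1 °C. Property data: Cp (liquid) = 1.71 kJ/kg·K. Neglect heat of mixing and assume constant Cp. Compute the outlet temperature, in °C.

T_out = -14.0 °C

No heat crosses the boundary, so H_out = H_in.
Σ ṁᵢCp,ᵢTᵢ = 156×1.71×10.4 + 146×1.71×-40.1 = -7237.1
Σ ṁᵢCp,ᵢ = 156×1.71 + 146×1.71 = 516.42
T_out = -7237.1 / 516.42 = -14.014 °C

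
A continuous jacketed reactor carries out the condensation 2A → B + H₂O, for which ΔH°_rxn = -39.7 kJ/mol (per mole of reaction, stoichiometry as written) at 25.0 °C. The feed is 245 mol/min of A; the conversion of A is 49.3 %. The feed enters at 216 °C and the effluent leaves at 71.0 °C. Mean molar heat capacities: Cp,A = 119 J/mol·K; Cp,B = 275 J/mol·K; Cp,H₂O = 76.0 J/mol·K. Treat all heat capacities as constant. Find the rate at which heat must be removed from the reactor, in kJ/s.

Extent of reaction ξ = 0.493 × 245 / 2 = 60.392 mol/min
Reaction term: ξ·ΔH°_rxn = 60.392 × -39.7 = -2397.6 kJ/min
Sensible, feed 216→25 °C: -5568.6 kJ/min
Outlet flows (mol/min): A 124.22, B 60.392, H₂O 60.392
Sensible, products 25→71.0 °C: 1655.1 kJ/min
Q = ΔH = -6311.1 kJ/min = -105.19 kW
Heat removed = 105.19 kJ/s

Q_out = 105 kJ/s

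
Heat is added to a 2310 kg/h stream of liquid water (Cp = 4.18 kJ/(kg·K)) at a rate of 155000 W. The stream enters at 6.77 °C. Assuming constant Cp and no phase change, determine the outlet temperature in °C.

T_out = 64.6 °C

Q = 155000 W = 558000 kJ/h
ΔT = Q/(ṁ·Cp) = 558000/(2310×4.18) = 57.789 K
T_out = 6.77 + 57.789 = 64.559 °C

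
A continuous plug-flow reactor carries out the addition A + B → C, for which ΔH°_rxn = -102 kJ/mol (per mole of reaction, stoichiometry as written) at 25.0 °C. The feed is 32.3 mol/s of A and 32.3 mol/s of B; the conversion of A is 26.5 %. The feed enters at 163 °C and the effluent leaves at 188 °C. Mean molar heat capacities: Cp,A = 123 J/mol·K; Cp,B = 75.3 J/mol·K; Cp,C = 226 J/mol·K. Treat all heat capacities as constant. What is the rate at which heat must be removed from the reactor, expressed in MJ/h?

Extent of reaction ξ = 0.265 × 32.3 = 8.5595 mol/s
Reaction term: ξ·ΔH°_rxn = 8.5595 × -102 = -873.07 kJ/s
Sensible, feed 163→25 °C: -883.9 kJ/s
Outlet flows (mol/s): A 23.74, B 23.74, C 8.5595
Sensible, products 25→188 °C: 1082.7 kJ/s
Q = ΔH = -674.29 kJ/s = -674.29 kW
Heat removed = 2427.5 MJ/h

Q_out = 2430 MJ/h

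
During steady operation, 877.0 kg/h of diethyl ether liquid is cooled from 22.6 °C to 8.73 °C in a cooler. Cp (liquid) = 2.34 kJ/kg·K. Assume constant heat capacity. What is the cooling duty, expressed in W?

Q_c = 7910 W

Q = ṁ·Cp·ΔT = 877.0 × 2.34 × (8.73 − 22.6) = -28464 kJ/h
Converting: 28464 / 3600 s = 7.9066 kW
Cooling duty = 7906.6 W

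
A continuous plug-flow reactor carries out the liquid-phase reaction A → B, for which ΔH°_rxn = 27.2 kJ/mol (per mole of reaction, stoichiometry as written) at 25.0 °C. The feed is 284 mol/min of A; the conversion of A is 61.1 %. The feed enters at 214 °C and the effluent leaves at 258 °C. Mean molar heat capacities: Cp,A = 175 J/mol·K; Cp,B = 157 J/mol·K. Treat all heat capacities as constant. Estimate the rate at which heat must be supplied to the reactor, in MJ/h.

Extent of reaction ξ = 0.611 × 284 = 173.52 mol/min
Reaction term: ξ·ΔH°_rxn = 173.52 × 27.2 = 4719.9 kJ/min
Sensible, feed 214→25 °C: -9393.3 kJ/min
Outlet flows (mol/min): A 110.48, B 173.52
Sensible, products 25→258 °C: 10852 kJ/min
Q = ΔH = 6178.9 kJ/min = 102.98 kW
Heat supplied = 370.73 MJ/h

Q_in = 371 MJ/h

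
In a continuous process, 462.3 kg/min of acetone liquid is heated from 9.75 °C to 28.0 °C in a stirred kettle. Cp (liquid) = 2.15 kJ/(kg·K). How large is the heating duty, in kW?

Q = ṁ·Cp·ΔT = 462.3 × 2.15 × (28.0 − 9.75) = 18139 kJ/min
Converting: 18139 / 60 s = 302.32 kW

Q = 302 kW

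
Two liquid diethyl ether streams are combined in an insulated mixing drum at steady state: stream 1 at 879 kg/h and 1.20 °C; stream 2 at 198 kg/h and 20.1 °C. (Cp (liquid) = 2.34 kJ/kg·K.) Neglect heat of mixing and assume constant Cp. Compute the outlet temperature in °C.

Energy balance with Q = 0: Σ ṁᵢCp,ᵢ(T_out − Tᵢ) = 0
Σ ṁᵢCp,ᵢTᵢ = 879×2.34×1.20 + 198×2.34×20.1 = 11781
Σ ṁᵢCp,ᵢ = 879×2.34 + 198×2.34 = 2520.2
T_out = 11781 / 2520.2 = 4.6747 °C

T_out = 4.67 °C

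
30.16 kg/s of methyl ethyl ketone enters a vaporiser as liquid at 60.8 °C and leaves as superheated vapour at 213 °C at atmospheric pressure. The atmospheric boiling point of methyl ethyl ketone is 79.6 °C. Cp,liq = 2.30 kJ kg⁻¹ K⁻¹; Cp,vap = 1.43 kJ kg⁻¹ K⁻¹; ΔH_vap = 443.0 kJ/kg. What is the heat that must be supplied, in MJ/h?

liquid 60.8→79.6 °C: 43.24 kJ/kg
vaporisation at 79.6 °C: 443 kJ/kg
vapour 79.6→213 °C: 190.76 kJ/kg
Δh = 43.24 + 443 + 190.76 = 677 kJ/kg
Q = ṁ·Δh = 30.16 kg/s × 677 kJ/kg = 20418 kJ/s
|Q| = 20418 kW = 73506 MJ/h

Q = 73500 MJ/h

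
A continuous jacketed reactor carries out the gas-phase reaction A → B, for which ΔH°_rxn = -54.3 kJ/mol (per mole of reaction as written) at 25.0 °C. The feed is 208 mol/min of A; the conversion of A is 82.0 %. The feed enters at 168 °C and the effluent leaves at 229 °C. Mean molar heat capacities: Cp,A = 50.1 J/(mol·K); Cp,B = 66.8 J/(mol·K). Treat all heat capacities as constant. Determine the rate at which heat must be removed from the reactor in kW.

Q_out = 134 kW

Extent of reaction ξ = 0.820 × 208 = 170.56 mol/min
Reaction term: ξ·ΔH°_rxn = 170.56 × -54.3 = -9261.4 kJ/min
Sensible, feed 168→25 °C: -1490.2 kJ/min
Outlet flows (mol/min): A 37.44, B 170.56
Sensible, products 25→229 °C: 2706.9 kJ/min
Q = ΔH = -8044.7 kJ/min = -134.08 kW
Heat removed = 134.08 kW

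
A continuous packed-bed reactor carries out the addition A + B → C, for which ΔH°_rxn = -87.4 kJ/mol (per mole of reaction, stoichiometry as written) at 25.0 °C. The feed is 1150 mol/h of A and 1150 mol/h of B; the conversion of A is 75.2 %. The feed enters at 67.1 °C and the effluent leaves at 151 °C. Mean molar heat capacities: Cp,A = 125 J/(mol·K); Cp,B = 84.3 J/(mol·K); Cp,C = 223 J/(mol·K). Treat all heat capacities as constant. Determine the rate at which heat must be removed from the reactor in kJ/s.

Q_out = 15.0 kJ/s

Extent of reaction ξ = 0.752 × 1150 = 864.8 mol/h
Reaction term: ξ·ΔH°_rxn = 864.8 × -87.4 = -75584 kJ/h
Sensible, feed 67.1→25 °C: -10133 kJ/h
Outlet flows (mol/h): A 285.2, B 285.2, C 864.8
Sensible, products 25→151 °C: 31820 kJ/h
Q = ΔH = -53896 kJ/h = -14.971 kW
Heat removed = 14.971 kJ/s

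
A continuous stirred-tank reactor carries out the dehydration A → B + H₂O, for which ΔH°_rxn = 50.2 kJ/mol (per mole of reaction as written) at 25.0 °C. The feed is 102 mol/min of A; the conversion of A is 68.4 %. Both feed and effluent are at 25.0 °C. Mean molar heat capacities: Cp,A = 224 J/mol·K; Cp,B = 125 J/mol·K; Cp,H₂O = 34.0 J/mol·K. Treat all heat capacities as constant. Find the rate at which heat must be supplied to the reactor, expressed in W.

Q_in = 58400 W

Extent of reaction ξ = 0.684 × 102 = 69.768 mol/min
Reaction term: ξ·ΔH°_rxn = 69.768 × 50.2 = 3502.4 kJ/min
Q = ΔH = 3502.4 kJ/min = 58.373 kW
Heat supplied = 58373 W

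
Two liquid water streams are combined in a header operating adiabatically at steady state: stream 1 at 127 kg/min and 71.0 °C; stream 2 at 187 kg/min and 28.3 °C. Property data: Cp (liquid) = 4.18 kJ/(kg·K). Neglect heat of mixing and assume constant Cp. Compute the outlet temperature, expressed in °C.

Adiabatic, steady state ⇒ Σ ṁᵢCp,ᵢ(T_out − Tᵢ) = 0
Σ ṁᵢCp,ᵢTᵢ = 127×4.18×71.0 + 187×4.18×28.3 = 59812
Σ ṁᵢCp,ᵢ = 127×4.18 + 187×4.18 = 1312.5
T_out = 59812 / 1312.5 = 45.57 °C

T_out = 45.6 °C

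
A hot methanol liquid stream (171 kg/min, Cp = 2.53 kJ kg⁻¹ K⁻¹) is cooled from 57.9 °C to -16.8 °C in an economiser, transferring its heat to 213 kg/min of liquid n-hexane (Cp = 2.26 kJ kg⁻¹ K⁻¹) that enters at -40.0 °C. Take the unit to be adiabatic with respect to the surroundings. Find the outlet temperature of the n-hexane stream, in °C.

T_c,out = 27.1 °C

Heat released by hot stream: Q = 171 × 2.53 × (57.9 − -16.8) = 32317 kJ/min
Energy balance on cold side (adiabatic exchanger): Q = ṁ_c·Cp_c·(T_c,out − T_c,in)
T_c,out = -40.0 + 32317/(213 × 2.26) = 27.135 °C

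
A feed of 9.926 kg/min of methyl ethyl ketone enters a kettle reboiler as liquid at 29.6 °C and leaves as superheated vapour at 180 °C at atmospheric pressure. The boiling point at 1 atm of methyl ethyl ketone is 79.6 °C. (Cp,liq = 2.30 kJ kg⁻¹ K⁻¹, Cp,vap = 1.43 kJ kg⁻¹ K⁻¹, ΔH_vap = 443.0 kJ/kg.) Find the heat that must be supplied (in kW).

liquid 29.6→79.6 °C: 115 kJ/kg
vaporisation at 79.6 °C: 443 kJ/kg
vapour 79.6→180 °C: 143.57 kJ/kg
Δh = 115 + 443 + 143.57 = 701.57 kJ/kg
Q = ṁ·Δh = 9.926 kg/min × 701.57 kJ/kg = 6963.8 kJ/min
|Q| = 116.06 kW

Q = 116 kW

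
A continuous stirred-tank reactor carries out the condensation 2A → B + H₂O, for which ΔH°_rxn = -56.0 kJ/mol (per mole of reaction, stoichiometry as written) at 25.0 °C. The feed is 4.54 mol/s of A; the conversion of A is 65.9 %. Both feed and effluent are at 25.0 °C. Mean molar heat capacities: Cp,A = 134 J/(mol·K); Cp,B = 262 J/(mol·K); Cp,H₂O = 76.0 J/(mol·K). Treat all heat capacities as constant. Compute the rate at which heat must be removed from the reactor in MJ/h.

Extent of reaction ξ = 0.659 × 4.54 / 2 = 1.4959 mol/s
Reaction term: ξ·ΔH°_rxn = 1.4959 × -56.0 = -83.772 kJ/s
Q = ΔH = -83.772 kJ/s = -83.772 kW
Heat removed = 301.58 MJ/h

Q_out = 302 MJ/h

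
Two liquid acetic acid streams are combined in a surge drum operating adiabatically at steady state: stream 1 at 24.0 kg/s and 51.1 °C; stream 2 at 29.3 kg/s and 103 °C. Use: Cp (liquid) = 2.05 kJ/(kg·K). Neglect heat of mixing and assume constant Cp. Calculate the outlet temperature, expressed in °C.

Adiabatic, steady state ⇒ Σ ṁᵢCp,ᵢ(T_out − Tᵢ) = 0
T_out = Σ ṁᵢCp,ᵢTᵢ / Σ ṁᵢCp,ᵢ
      = 8700.8 / 109.26 = 79.63 °C

T_out = 79.6 °C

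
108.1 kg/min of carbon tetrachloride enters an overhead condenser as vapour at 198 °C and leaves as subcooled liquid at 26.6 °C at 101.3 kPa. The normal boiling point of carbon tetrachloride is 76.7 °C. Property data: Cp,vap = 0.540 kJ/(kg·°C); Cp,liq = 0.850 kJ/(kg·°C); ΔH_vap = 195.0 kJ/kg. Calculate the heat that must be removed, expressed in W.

Q_c = 546000 W

vapour 198→76.7 °C: -65.502 kJ/kg
condensation at 76.7 °C: -195 kJ/kg
liquid 76.7→26.6 °C: -42.585 kJ/kg
Δh = -65.502 + -195 + -42.585 = -303.09 kJ/kg
Q = ṁ·Δh = 108.1 kg/min × -303.09 kJ/kg = -32764 kJ/min
|Q| = 546.06 kW = 546060 W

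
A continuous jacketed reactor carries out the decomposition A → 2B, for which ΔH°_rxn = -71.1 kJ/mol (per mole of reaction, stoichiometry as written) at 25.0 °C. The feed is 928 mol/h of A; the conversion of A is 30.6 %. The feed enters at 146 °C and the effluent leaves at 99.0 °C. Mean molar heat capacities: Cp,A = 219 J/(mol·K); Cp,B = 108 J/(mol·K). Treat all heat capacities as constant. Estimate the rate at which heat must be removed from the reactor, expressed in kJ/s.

Q_out = 8.28 kJ/s

Extent of reaction ξ = 0.306 × 928 = 283.97 mol/h
Reaction term: ξ·ΔH°_rxn = 283.97 × -71.1 = -20190 kJ/h
Sensible, feed 146→25 °C: -24591 kJ/h
Outlet flows (mol/h): A 644.03, B 567.94
Sensible, products 25→99.0 °C: 14976 kJ/h
Q = ΔH = -29805 kJ/h = -8.2792 kW
Heat removed = 8.2792 kJ/s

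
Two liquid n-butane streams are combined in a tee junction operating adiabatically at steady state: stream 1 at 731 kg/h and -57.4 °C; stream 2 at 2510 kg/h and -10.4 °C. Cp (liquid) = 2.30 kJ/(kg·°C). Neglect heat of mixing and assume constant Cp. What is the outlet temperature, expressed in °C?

Adiabatic, steady state ⇒ Σ ṁᵢCp,ᵢ(T_out − Tᵢ) = 0
T_out = Σ ṁᵢCp,ᵢTᵢ / Σ ṁᵢCp,ᵢ
      = -156550 / 7454.3 = -21.001 °C

T_out = -21.0 °C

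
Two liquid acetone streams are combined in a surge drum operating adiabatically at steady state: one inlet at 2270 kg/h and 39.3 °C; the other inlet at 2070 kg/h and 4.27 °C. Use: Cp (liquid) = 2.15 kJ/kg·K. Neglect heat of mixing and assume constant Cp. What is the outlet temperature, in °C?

T_out = 22.6 °C

Adiabatic, steady state ⇒ Σ ṁᵢCp,ᵢ(T_out − Tᵢ) = 0
T_out = Σ ṁᵢCp,ᵢTᵢ / Σ ṁᵢCp,ᵢ
      = 210810 / 9331 = 22.592 °C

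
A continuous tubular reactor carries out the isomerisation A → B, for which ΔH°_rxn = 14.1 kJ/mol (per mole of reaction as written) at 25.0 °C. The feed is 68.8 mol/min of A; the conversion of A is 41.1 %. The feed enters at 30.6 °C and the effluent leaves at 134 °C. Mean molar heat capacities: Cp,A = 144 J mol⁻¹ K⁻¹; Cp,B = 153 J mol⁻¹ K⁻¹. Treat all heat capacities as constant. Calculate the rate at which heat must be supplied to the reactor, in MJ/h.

Q_in = 87.1 MJ/h

Extent of reaction ξ = 0.411 × 68.8 = 28.277 mol/min
Reaction term: ξ·ΔH°_rxn = 28.277 × 14.1 = 398.7 kJ/min
Sensible, feed 30.6→25 °C: -55.48 kJ/min
Outlet flows (mol/min): A 40.523, B 28.277
Sensible, products 25→134 °C: 1107.6 kJ/min
Q = ΔH = 1450.8 kJ/min = 24.181 kW
Heat supplied = 87.051 MJ/h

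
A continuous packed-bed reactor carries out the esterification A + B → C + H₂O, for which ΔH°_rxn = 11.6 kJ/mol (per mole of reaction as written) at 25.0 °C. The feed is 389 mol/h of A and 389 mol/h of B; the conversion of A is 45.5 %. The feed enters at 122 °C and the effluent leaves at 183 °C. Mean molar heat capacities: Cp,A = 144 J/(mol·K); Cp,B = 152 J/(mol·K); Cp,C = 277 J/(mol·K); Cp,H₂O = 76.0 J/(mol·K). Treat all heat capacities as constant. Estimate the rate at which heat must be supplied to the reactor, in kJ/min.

Extent of reaction ξ = 0.455 × 389 = 177 mol/h
Reaction term: ξ·ΔH°_rxn = 177 × 11.6 = 2053.1 kJ/h
Sensible, feed 122→25 °C: -11169 kJ/h
Outlet flows (mol/h): A 212, B 212, C 177, H₂O 177
Sensible, products 25→183 °C: 19787 kJ/h
Q = ΔH = 10671 kJ/h = 2.9642 kW
Heat supplied = 177.85 kJ/min

Q_in = 178 kJ/min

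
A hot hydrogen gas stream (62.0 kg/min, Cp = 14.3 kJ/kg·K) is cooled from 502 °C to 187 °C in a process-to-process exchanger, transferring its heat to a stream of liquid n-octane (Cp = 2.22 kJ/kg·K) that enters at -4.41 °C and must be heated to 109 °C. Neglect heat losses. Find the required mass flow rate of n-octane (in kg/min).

ṁ_c = 1110 kg/min

Heat released by hot stream: Q = 62.0 × 14.3 × (502 − 187) = 279280 kJ/min
Energy balance on cold side (adiabatic exchanger): Q = ṁ_c·Cp_c·(T_c,out − T_c,in)
ṁ_c = 279280 / [2.22 × (109 − -4.41)] = 1109.3 kg/min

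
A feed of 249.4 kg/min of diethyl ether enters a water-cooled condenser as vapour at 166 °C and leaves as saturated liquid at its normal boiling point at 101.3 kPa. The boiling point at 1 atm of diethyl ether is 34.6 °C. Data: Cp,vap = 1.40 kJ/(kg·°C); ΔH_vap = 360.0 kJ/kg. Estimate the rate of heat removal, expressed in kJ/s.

vapour 166→34.6 °C: -183.96 kJ/kg
condensation at 34.6 °C: -360 kJ/kg
Δh = -183.96 + -360 = -543.96 kJ/kg
Q = ṁ·Δh = 249.4 kg/min × -543.96 kJ/kg = -135660 kJ/min
|Q| = 2261.1 kW

Q_c = 2260 kJ/s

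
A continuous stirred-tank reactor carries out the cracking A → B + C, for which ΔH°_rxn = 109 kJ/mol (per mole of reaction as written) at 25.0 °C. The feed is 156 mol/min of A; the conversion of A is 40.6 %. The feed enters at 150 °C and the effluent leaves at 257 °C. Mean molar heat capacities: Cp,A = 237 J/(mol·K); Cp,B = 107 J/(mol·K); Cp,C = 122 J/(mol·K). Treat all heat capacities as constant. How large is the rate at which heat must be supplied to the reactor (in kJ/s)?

Q_in = 179 kJ/s

Extent of reaction ξ = 0.406 × 156 = 63.336 mol/min
Reaction term: ξ·ΔH°_rxn = 63.336 × 109 = 6903.6 kJ/min
Sensible, feed 150→25 °C: -4621.5 kJ/min
Outlet flows (mol/min): A 92.664, B 63.336, C 63.336
Sensible, products 25→257 °C: 8460 kJ/min
Q = ΔH = 10742 kJ/min = 179.03 kW
Heat supplied = 179.03 kJ/s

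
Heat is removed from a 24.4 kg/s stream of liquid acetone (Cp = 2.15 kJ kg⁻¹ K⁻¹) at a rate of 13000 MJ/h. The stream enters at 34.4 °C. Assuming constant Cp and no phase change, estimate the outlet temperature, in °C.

T_out = -34.4 °C

Q = 13000 MJ/h = 3611.1 kJ/s
ΔT = Q/(ṁ·Cp) = 3611.1/(24.4×2.15) = 68.836 K
T_out = 34.4 − 68.836 = -34.436 °C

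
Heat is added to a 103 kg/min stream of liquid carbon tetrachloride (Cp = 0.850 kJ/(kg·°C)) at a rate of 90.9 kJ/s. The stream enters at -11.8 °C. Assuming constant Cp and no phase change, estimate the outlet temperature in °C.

Q = 90.9 kJ/s = 5454 kJ/min
ΔT = Q/(ṁ·Cp) = 5454/(103×0.850) = 62.296 K
T_out = -11.8 + 62.296 = 50.496 °C

T_out = 50.5 °C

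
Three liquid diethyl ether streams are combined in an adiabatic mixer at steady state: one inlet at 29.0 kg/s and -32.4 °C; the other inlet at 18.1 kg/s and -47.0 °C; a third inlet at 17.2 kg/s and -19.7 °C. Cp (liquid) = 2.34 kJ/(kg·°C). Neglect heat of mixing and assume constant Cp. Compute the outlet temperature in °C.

T_out = -33.1 °C

No heat crosses the boundary, so H_out = H_in.
Σ ṁᵢCp,ᵢTᵢ = 29.0×2.34×-32.4 + 18.1×2.34×-47.0 + 17.2×2.34×-19.7 = -4982.2
Σ ṁᵢCp,ᵢ = 29.0×2.34 + 18.1×2.34 + 17.2×2.34 = 150.46
T_out = -4982.2 / 150.46 = -33.113 °C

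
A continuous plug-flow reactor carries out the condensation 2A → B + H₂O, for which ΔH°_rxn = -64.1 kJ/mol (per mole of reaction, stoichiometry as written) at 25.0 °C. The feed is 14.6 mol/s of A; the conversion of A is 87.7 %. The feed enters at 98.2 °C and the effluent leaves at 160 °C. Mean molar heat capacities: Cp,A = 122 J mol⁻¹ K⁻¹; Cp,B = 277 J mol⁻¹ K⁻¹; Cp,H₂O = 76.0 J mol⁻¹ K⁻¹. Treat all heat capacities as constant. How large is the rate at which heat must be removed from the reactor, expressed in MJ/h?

Extent of reaction ξ = 0.877 × 14.6 / 2 = 6.4021 mol/s
Reaction term: ξ·ΔH°_rxn = 6.4021 × -64.1 = -410.37 kJ/s
Sensible, feed 98.2→25 °C: -130.38 kJ/s
Outlet flows (mol/s): A 1.7958, B 6.4021, H₂O 6.4021
Sensible, products 25→160 °C: 334.67 kJ/s
Q = ΔH = -206.09 kJ/s = -206.09 kW
Heat removed = 741.92 MJ/h

Q_out = 742 MJ/h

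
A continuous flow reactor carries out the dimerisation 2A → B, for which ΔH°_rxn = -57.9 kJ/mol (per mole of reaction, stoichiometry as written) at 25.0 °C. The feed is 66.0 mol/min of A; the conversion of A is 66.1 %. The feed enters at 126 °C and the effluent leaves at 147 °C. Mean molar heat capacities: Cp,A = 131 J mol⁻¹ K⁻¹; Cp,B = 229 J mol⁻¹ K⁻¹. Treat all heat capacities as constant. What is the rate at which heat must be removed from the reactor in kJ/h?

Q_out = 70200 kJ/h

Extent of reaction ξ = 0.661 × 66.0 / 2 = 21.813 mol/min
Reaction term: ξ·ΔH°_rxn = 21.813 × -57.9 = -1263 kJ/min
Sensible, feed 126→25 °C: -873.25 kJ/min
Outlet flows (mol/min): A 22.374, B 21.813
Sensible, products 25→147 °C: 966.99 kJ/min
Q = ΔH = -1169.2 kJ/min = -19.487 kW
Heat removed = 70154 kJ/h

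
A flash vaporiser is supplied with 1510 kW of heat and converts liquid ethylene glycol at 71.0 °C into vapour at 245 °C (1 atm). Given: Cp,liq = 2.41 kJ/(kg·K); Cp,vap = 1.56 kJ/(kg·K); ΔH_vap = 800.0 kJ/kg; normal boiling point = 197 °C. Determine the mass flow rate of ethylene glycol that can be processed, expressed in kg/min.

Δh = 2.41×(197−71.0) + 800.0 + 1.56×(245−197) = 1178.5 kJ/kg
Q = 1510 kW = 1510 kJ/s = 90600 kJ/min
ṁ = Q/Δh = 90600 / 1178.5 = 76.875 kg/min

ṁ = 76.9 kg/min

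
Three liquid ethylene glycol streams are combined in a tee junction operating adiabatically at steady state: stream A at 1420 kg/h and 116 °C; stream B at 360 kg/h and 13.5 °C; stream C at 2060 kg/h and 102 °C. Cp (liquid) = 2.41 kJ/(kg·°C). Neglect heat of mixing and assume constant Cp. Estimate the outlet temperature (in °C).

Adiabatic, steady state ⇒ Σ ṁᵢCp,ᵢ(T_out − Tᵢ) = 0
Σ ṁᵢCp,ᵢTᵢ = 1420×2.41×116 + 360×2.41×13.5 + 2060×2.41×102 = 915080
Σ ṁᵢCp,ᵢ = 1420×2.41 + 360×2.41 + 2060×2.41 = 9254.4
T_out = 915080 / 9254.4 = 98.88 °C

T_out = 98.9 °C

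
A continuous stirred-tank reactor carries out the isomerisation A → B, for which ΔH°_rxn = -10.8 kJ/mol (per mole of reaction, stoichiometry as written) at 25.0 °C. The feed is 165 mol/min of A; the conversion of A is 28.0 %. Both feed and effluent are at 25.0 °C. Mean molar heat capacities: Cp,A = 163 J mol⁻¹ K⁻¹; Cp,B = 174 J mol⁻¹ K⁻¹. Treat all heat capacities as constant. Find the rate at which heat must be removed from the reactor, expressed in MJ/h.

Extent of reaction ξ = 0.280 × 165 = 46.2 mol/min
Reaction term: ξ·ΔH°_rxn = 46.2 × -10.8 = -498.96 kJ/min
Q = ΔH = -498.96 kJ/min = -8.316 kW
Heat removed = 29.938 MJ/h

Q_out = 29.9 MJ/h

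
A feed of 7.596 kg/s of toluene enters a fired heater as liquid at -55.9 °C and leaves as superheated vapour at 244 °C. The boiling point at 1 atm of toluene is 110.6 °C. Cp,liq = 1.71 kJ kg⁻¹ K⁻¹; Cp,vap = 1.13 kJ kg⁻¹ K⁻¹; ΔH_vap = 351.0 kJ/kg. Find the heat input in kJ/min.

Q = 358000 kJ/min

liquid -55.9→110.6 °C: 284.71 kJ/kg
vaporisation at 110.6 °C: 351 kJ/kg
vapour 110.6→244 °C: 150.74 kJ/kg
Δh = 284.71 + 351 + 150.74 = 786.46 kJ/kg
Q = ṁ·Δh = 7.596 kg/s × 786.46 kJ/kg = 5973.9 kJ/s
|Q| = 5973.9 kW = 358440 kJ/min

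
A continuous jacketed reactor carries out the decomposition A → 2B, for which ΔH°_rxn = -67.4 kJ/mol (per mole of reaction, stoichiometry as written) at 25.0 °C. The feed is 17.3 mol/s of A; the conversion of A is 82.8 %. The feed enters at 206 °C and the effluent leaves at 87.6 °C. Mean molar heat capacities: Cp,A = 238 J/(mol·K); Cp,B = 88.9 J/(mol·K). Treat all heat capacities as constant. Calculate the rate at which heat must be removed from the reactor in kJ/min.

Q_out = 90400 kJ/min

Extent of reaction ξ = 0.828 × 17.3 = 14.324 mol/s
Reaction term: ξ·ΔH°_rxn = 14.324 × -67.4 = -965.46 kJ/s
Sensible, feed 206→25 °C: -745.25 kJ/s
Outlet flows (mol/s): A 2.9756, B 28.649
Sensible, products 25→87.6 °C: 203.77 kJ/s
Q = ΔH = -1506.9 kJ/s = -1506.9 kW
Heat removed = 90417 kJ/min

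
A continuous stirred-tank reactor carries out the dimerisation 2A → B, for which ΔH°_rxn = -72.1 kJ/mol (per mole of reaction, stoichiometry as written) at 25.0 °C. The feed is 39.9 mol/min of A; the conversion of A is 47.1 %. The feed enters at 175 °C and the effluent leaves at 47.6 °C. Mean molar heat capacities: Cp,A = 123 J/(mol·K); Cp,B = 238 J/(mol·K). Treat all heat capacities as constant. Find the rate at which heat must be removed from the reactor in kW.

Extent of reaction ξ = 0.471 × 39.9 / 2 = 9.3964 mol/min
Reaction term: ξ·ΔH°_rxn = 9.3964 × -72.1 = -677.48 kJ/min
Sensible, feed 175→25 °C: -736.15 kJ/min
Outlet flows (mol/min): A 21.107, B 9.3964
Sensible, products 25→47.6 °C: 109.22 kJ/min
Q = ΔH = -1304.4 kJ/min = -21.74 kW
Heat removed = 21.74 kW

Q_out = 21.7 kW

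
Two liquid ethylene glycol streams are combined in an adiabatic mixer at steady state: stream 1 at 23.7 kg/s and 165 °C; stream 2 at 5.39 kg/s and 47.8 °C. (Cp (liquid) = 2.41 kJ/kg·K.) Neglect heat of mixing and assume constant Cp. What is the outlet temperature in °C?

Energy balance with Q = 0: Σ ṁᵢCp,ᵢ(T_out − Tᵢ) = 0
Σ ṁᵢCp,ᵢTᵢ = 23.7×2.41×165 + 5.39×2.41×47.8 = 10045
Σ ṁᵢCp,ᵢ = 23.7×2.41 + 5.39×2.41 = 70.107
T_out = 10045 / 70.107 = 143.28 °C

T_out = 143 °C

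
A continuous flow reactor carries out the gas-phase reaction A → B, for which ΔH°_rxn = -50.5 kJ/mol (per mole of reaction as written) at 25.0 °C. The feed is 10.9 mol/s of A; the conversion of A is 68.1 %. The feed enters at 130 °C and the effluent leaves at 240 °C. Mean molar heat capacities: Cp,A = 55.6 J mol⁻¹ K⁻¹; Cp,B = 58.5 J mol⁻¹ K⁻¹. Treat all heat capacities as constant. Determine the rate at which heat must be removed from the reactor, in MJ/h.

Extent of reaction ξ = 0.681 × 10.9 = 7.4229 mol/s
Reaction term: ξ·ΔH°_rxn = 7.4229 × -50.5 = -374.86 kJ/s
Sensible, feed 130→25 °C: -63.634 kJ/s
Outlet flows (mol/s): A 3.4771, B 7.4229
Sensible, products 25→240 °C: 134.93 kJ/s
Q = ΔH = -303.56 kJ/s = -303.56 kW
Heat removed = 1092.8 MJ/h

Q_out = 1090 MJ/h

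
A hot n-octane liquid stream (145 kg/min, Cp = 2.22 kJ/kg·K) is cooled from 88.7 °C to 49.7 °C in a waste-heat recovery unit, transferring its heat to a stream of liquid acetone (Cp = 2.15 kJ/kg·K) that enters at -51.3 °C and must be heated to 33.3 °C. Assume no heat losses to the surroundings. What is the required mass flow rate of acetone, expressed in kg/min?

Heat released by hot stream: Q = 145 × 2.22 × (88.7 − 49.7) = 12554 kJ/min
Energy balance on cold side (adiabatic exchanger): Q = ṁ_c·Cp_c·(T_c,out − T_c,in)
ṁ_c = 12554 / [2.15 × (33.3 − -51.3)] = 69.02 kg/min

ṁ_c = 69.0 kg/min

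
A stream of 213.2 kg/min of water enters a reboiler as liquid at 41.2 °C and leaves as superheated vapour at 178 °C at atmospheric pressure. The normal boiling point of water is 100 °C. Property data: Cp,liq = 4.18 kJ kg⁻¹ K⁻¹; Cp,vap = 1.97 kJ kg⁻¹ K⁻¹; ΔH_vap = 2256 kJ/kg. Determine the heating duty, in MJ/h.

liquid 41.2→100 °C: 245.78 kJ/kg
vaporisation at 100 °C: 2256 kJ/kg
vapour 100→178 °C: 153.66 kJ/kg
Δh = 245.78 + 2256 + 153.66 = 2655.4 kJ/kg
Q = ṁ·Δh = 213.2 kg/min × 2655.4 kJ/kg = 566140 kJ/min
|Q| = 9435.7 kW = 33968 MJ/h

Q = 34000 MJ/h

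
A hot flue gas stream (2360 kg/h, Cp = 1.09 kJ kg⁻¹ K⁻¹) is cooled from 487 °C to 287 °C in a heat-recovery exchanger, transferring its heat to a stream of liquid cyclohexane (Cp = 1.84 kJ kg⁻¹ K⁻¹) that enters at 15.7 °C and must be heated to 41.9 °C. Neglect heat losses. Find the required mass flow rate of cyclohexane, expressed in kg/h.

ṁ_c = 10700 kg/h

Heat released by hot stream: Q = 2360 × 1.09 × (487 − 287) = 514480 kJ/h
Energy balance on cold side (adiabatic exchanger): Q = ṁ_c·Cp_c·(T_c,out − T_c,in)
ṁ_c = 514480 / [1.84 × (41.9 − 15.7)] = 10672 kg/h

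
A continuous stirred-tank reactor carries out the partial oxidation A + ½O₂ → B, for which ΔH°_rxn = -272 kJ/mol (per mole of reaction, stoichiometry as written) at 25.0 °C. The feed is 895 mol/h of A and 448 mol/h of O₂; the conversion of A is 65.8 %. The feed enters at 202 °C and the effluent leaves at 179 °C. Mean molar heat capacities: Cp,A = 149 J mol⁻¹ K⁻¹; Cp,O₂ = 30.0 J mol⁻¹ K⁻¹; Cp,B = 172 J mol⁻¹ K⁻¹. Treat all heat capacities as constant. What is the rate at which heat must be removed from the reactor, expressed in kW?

Extent of reaction ξ = 0.658 × 895 = 588.91 mol/h
Reaction term: ξ·ΔH°_rxn = 588.91 × -272 = -160180 kJ/h
Sensible, feed 202→25 °C: -25983 kJ/h
Outlet flows (mol/h): A 306.09, O₂ 153.54, B 588.91
Sensible, products 25→179 °C: 23332 kJ/h
Q = ΔH = -162830 kJ/h = -45.232 kW
Heat removed = 45.232 kW

Q_out = 45.2 kW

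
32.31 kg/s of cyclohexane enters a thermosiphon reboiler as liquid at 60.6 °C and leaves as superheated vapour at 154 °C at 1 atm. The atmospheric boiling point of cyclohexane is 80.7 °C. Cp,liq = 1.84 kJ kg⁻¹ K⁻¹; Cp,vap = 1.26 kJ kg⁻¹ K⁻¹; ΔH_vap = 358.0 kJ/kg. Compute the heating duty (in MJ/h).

Q = 56700 MJ/h

liquid 60.6→80.7 °C: 36.984 kJ/kg
vaporisation at 80.7 °C: 358 kJ/kg
vapour 80.7→154 °C: 92.358 kJ/kg
Δh = 36.984 + 358 + 92.358 = 487.34 kJ/kg
Q = ṁ·Δh = 32.31 kg/s × 487.34 kJ/kg = 15746 kJ/s
|Q| = 15746 kW = 56686 MJ/h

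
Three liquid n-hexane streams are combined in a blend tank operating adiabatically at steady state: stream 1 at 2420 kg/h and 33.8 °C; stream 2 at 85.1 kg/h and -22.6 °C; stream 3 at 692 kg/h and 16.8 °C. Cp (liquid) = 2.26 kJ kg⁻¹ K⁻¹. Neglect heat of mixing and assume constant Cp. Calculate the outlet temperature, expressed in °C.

No heat crosses the boundary, so H_out = H_in.
T_out = Σ ṁᵢCp,ᵢTᵢ / Σ ṁᵢCp,ᵢ
      = 206790 / 7225.4 = 28.619 °C

T_out = 28.6 °C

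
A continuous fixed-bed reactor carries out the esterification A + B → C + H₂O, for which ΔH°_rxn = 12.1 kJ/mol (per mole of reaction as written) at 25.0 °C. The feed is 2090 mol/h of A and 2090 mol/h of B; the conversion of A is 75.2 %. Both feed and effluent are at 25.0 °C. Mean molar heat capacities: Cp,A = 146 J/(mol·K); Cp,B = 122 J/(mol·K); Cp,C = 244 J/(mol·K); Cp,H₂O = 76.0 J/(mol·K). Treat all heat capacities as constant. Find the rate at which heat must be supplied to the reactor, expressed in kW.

Extent of reaction ξ = 0.752 × 2090 = 1571.7 mol/h
Reaction term: ξ·ΔH°_rxn = 1571.7 × 12.1 = 19017 kJ/h
Q = ΔH = 19017 kJ/h = 5.2826 kW
Heat supplied = 5.2826 kW

Q_in = 5.28 kW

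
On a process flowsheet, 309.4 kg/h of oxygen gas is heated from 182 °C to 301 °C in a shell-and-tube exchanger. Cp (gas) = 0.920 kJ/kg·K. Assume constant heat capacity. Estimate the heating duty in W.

Q = 9410 W

Q = ṁ·Cp·ΔT = 309.4 × 0.920 × (301 − 182) = 33873 kJ/h
Converting: 33873 / 3600 s = 9.4092 kW
Heating duty = 9409.2 W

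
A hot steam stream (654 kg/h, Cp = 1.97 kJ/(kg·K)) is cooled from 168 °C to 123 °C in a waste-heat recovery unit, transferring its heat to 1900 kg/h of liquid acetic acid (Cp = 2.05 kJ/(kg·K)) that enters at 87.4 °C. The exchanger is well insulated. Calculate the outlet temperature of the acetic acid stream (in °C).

Heat released by hot stream: Q = 654 × 1.97 × (168 − 123) = 57977 kJ/h
Energy balance on cold side (adiabatic exchanger): Q = ṁ_c·Cp_c·(T_c,out − T_c,in)
T_c,out = 87.4 + 57977/(1900 × 2.05) = 102.29 °C

T_c,out = 102 °C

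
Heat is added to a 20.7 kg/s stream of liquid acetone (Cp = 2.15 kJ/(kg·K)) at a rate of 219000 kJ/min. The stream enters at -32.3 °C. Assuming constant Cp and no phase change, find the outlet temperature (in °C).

T_out = 49.7 °C

Q = 219000 kJ/min = 3650 kJ/s
ΔT = Q/(ṁ·Cp) = 3650/(20.7×2.15) = 82.013 K
T_out = -32.3 + 82.013 = 49.713 °C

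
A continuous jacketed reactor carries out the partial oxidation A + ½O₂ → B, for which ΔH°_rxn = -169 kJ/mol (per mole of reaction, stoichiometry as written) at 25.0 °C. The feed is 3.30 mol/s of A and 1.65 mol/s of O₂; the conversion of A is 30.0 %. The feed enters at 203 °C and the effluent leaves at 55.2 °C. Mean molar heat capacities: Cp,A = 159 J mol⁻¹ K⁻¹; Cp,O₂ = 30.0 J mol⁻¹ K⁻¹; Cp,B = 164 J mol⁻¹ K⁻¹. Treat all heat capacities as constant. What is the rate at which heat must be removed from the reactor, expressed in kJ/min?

Extent of reaction ξ = 0.300 × 3.30 = 0.99 mol/s
Reaction term: ξ·ΔH°_rxn = 0.99 × -169 = -167.31 kJ/s
Sensible, feed 203→25 °C: -102.21 kJ/s
Outlet flows (mol/s): A 2.31, O₂ 1.155, B 0.99
Sensible, products 25→55.2 °C: 17.042 kJ/s
Q = ΔH = -252.48 kJ/s = -252.48 kW
Heat removed = 15149 kJ/min

Q_out = 15100 kJ/min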